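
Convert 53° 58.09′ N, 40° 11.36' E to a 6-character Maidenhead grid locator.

Add 180° to longitude and 90° to latitude: 220.1893, 143.9682.
Field (20°×10°, letters A–R): lon ⌊220.1893/20⌋ = 11 → L; lat ⌊143.9682/10⌋ = 14 → O.
Square (2°×1°, digits 0–9): lon ⌊0.1893/2⌋ = 0; lat ⌊3.9682/1⌋ = 3.
Subsquare (5′×2.5′, letters a–x): lon ⌊0.1893/0.0833333⌋ = 2 → c; lat ⌊0.9682/0.0416667⌋ = 23 → x.

LO03cx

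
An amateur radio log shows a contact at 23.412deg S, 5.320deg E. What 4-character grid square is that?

Shift to the Maidenhead origin (180°W, 90°S): lon 185.32, lat 66.59.
Field: lon ⌊185.32/20⌋ = 9 → J; lat ⌊66.59/10⌋ = 6 → G.
Square: lon ⌊5.32/2⌋ = 2; lat ⌊6.59/1⌋ = 6.

JG26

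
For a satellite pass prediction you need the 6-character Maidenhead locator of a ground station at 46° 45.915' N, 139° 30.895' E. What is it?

PN96ss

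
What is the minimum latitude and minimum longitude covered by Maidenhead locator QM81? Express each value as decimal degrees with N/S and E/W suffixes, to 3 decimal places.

31.000° N, 156.000° E

Field Q=16, M=12: +16·20° lon, +12·10° lat → SW at lon 140°, lat 30°.
Square 8, 1: +8·2° lon, +1·1° lat → SW at lon 156°, lat 31°.
latitude 31.000° N, longitude 156.000° E.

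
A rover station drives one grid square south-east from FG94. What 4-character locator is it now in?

GG03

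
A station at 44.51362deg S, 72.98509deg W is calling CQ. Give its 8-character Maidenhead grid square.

FE35ml16

Add 180° to longitude and 90° to latitude: 107.01491, 45.48638.
Field: 107.01491/20 → 5 → F, 45.48638/10 → 4 → E; chars FE.
Square: 7.01491/2 → 3, 5.48638/1 → 5; chars 35.
Subsquare: 1.01491/0.0833333 → 12 → m, 0.48638/0.0416667 → 11 → l; chars ml.
Extended square: 0.01491/0.00833333 → 1, 0.02805/0.00416667 → 6; chars 16.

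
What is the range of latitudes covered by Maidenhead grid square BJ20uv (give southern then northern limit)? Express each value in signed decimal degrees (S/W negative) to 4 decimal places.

0.8750, 0.9167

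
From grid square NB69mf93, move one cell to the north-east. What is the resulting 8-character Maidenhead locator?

NB69nf04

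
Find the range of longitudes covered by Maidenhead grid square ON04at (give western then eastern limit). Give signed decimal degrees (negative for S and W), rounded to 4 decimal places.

Field O=14, N=13: +14·20° lon, +13·10° lat → SW at lon 100°, lat 40°.
Square 0, 4: +0·2° lon, +4·1° lat → SW at lon 100°, lat 44°.
Subsquare a=0, t=19: +0·0.0833333° lon, +19·0.0416667° lat → SW at lon 100°, lat 44.7917°.
Cell spans 0.0833333° lon × 0.0416667° lat.
west 100.0000, east 100.0833.

100.0000, 100.0833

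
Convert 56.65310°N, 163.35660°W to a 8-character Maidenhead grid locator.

Offset from 180°W / 90°S: lon 16.64340°, lat 146.65310°.
Field: 16.64340/20 → 0 → A, 146.65310/10 → 14 → O; chars AO.
Square: 16.64340/2 → 8, 6.65310/1 → 6; chars 86.
Subsquare: 0.64340/0.0833333 → 7 → h, 0.65310/0.0416667 → 15 → p; chars hp.
Extended square: 0.06007/0.00833333 → 7, 0.02810/0.00416667 → 6; chars 76.

AO86hp76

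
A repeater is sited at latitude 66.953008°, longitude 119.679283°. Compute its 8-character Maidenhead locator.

OP96uw18

Offset from 180°W / 90°S: lon 299.67928°, lat 156.95301°.
Field (20°×10°, letters A–R): 299.67928/20 → 14 → O, 156.95301/10 → 15 → P; chars OP.
Square (2°×1°, digits 0–9): 19.67928/2 → 9, 6.95301/1 → 6; chars 96.
Subsquare (5′×2.5′, letters a–x): 1.67928/0.0833333 → 20 → u, 0.95301/0.0416667 → 22 → w; chars uw.
Extended square (30″×15″, digits 0–9): 0.01262/0.00833333 → 1, 0.03634/0.00416667 → 8; chars 18.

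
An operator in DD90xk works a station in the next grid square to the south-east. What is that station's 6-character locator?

ED00aj

Longitude subsquare x = 23; +1 → 24, wraps to 0 = a, carry into square.
Longitude square 9; +1 → 10, wraps to 0, carry into field.
Longitude field D = 3; +1 → 4 = E.
Latitude subsquare k = 10; −1 → 9 = j.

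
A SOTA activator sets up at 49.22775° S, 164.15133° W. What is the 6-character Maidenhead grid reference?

AE70ws

Add 180° to longitude and 90° to latitude: 15.8487, 40.7722.
Field: 15.8487/20 → 0 → A, 40.7722/10 → 4 → E; chars AE.
Square: 15.8487/2 → 7, 0.7722/1 → 0; chars 70.
Subsquare: 1.8487/0.0833333 → 22 → w, 0.7722/0.0416667 → 18 → s; chars ws.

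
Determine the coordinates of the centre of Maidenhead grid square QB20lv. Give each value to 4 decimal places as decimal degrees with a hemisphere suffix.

79.1042° S, 144.9583° E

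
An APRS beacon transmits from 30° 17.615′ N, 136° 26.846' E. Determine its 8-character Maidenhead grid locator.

Add 180° to longitude and 90° to latitude: 316.44743, 120.29358.
Field: 316.44743/20 → 15 → P, 120.29358/10 → 12 → M; chars PM.
Square: 16.44743/2 → 8, 0.29358/1 → 0; chars 80.
Subsquare: 0.44743/0.0833333 → 5 → f, 0.29358/0.0416667 → 7 → h; chars fh.
Extended square: 0.03077/0.00833333 → 3, 0.00192/0.00416667 → 0; chars 30.

PM80fh30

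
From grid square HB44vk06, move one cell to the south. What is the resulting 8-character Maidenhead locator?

Latitude extended square 6; −1 → 5.
The longitude characters are unchanged.

HB44vk05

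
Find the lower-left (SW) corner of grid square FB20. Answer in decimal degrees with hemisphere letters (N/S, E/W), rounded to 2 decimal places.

80.00° S, 76.00° W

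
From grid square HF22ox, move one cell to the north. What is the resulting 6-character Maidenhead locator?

HF23oa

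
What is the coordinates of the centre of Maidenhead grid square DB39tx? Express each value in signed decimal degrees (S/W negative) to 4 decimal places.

Field D=3, B=1: +3·20° lon, +1·10° lat → SW at lon -120°, lat -80°.
Square 3, 9: +3·2° lon, +9·1° lat → SW at lon -114°, lat -71°.
Subsquare t=19, x=23: +19·0.0833333° lon, +23·0.0416667° lat → SW at lon -112.417°, lat -70.0417°.
Cell spans 0.0833333° lon × 0.0416667° lat. Centre is SW corner plus half of each.
latitude -70.0208, longitude -112.3750.

-70.0208, -112.3750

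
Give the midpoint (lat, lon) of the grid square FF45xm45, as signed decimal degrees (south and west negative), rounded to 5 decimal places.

Field F=5, F=5: +5·20° lon, +5·10° lat → SW at lon -80°, lat -40°.
Square 4, 5: +4·2° lon, +5·1° lat → SW at lon -72°, lat -35°.
Subsquare x=23, m=12: +23·0.0833333° lon, +12·0.0416667° lat → SW at lon -70.0833°, lat -34.5°.
Extended square 4, 5: +4·0.00833333° lon, +5·0.00416667° lat → SW at lon -70.05°, lat -34.4792°.
Cell spans 0.00833333° lon × 0.00416667° lat. Centre is SW corner plus half of each.
latitude -34.47708, longitude -70.04583.

-34.47708, -70.04583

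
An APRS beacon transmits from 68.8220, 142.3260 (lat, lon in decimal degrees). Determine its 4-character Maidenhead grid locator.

QP18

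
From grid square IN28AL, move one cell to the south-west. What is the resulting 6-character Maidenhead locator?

Longitude subsquare a = 0; −1 → -1, wraps to 23 = x, carry into square.
Longitude square 2; −1 → 1.
Latitude subsquare l = 11; −1 → 10 = k.

IN18xk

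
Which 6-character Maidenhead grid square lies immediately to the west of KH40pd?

KH40od

Longitude subsquare p = 15; −1 → 14 = o.
The latitude characters are unchanged.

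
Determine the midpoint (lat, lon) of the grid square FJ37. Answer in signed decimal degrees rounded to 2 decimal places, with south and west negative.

7.50, -73.00

Field F=5, J=9: +5·20° lon, +9·10° lat → SW at lon -80°, lat 0°.
Square 3, 7: +3·2° lon, +7·1° lat → SW at lon -74°, lat 7°.
Cell spans 2° lon × 1° lat. Centre is SW corner plus half of each.
latitude 7.50, longitude -73.00.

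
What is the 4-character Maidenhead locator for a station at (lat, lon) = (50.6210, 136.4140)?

PO80

Offset from 180°W / 90°S: lon 316.41°, lat 140.62°.
Field: 316.41/20 → 15 → P, 140.62/10 → 14 → O; chars PO.
Square: 16.41/2 → 8, 0.62/1 → 0; chars 80.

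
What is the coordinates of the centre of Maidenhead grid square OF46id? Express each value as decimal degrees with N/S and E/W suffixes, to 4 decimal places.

33.8542° S, 108.7083° E

Field O=14, F=5: +14·20° lon, +5·10° lat → SW at lon 100°, lat -40°.
Square 4, 6: +4·2° lon, +6·1° lat → SW at lon 108°, lat -34°.
Subsquare i=8, d=3: +8·0.0833333° lon, +3·0.0416667° lat → SW at lon 108.667°, lat -33.875°.
Cell spans 0.0833333° lon × 0.0416667° lat. Centre is SW corner plus half of each.
latitude 33.8542° S, longitude 108.7083° E.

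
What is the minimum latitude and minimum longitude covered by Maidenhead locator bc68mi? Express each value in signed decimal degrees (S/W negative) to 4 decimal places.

Field B=1, C=2: +1·20° lon, +2·10° lat → SW at lon -160°, lat -70°.
Square 6, 8: +6·2° lon, +8·1° lat → SW at lon -148°, lat -62°.
Subsquare m=12, i=8: +12·0.0833333° lon, +8·0.0416667° lat → SW at lon -147°, lat -61.6667°.
latitude -61.6667, longitude -147.0000.

-61.6667, -147.0000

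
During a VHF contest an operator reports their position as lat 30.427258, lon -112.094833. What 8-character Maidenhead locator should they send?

DM30wk82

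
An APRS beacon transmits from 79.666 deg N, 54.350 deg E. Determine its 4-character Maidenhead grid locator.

Offset from 180°W / 90°S: lon 234.35°, lat 169.67°.
Field: 234.35/20 → 11 → L, 169.67/10 → 16 → Q; chars LQ.
Square: 14.35/2 → 7, 9.67/1 → 9; chars 79.

LQ79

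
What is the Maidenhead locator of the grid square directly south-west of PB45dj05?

PB45cj94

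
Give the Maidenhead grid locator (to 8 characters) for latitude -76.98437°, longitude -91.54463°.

EB43fa43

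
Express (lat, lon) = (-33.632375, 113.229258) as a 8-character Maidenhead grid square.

OF66oi78

Add 180° to longitude and 90° to latitude: 293.22926, 56.36762.
Field: lon ⌊293.22926/20⌋ = 14 → O; lat ⌊56.36762/10⌋ = 5 → F.
Square: lon ⌊13.22926/2⌋ = 6; lat ⌊6.36762/1⌋ = 6.
Subsquare: lon ⌊1.22926/0.0833333⌋ = 14 → o; lat ⌊0.36762/0.0416667⌋ = 8 → i.
Extended square: lon ⌊0.06259/0.00833333⌋ = 7; lat ⌊0.03429/0.00416667⌋ = 8.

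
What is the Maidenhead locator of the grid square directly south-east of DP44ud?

DP44vc

Longitude subsquare u = 20; +1 → 21 = v.
Latitude subsquare d = 3; −1 → 2 = c.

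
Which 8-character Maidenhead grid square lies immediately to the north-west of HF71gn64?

HF71gn55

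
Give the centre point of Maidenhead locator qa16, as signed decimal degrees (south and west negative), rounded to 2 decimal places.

Field Q=16, A=0: +16·20° lon, +0·10° lat → SW at lon 140°, lat -90°.
Square 1, 6: +1·2° lon, +6·1° lat → SW at lon 142°, lat -84°.
Cell spans 2° lon × 1° lat. Centre is SW corner plus half of each.
latitude -83.50, longitude 143.00.

-83.50, 143.00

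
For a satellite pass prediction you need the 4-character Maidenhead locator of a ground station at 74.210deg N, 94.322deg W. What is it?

Shift to the Maidenhead origin (180°W, 90°S): lon 85.68, lat 164.21.
Field (20°×10°, letters A–R): 85.68/20 → 4 → E, 164.21/10 → 16 → Q; chars EQ.
Square (2°×1°, digits 0–9): 5.68/2 → 2, 4.21/1 → 4; chars 24.

EQ24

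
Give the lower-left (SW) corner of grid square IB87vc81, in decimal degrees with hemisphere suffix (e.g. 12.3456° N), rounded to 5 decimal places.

Field I=8, B=1: +8·20° lon, +1·10° lat → SW at lon -20°, lat -80°.
Square 8, 7: +8·2° lon, +7·1° lat → SW at lon -4°, lat -73°.
Subsquare v=21, c=2: +21·0.0833333° lon, +2·0.0416667° lat → SW at lon -2.25°, lat -72.9167°.
Extended square 8, 1: +8·0.00833333° lon, +1·0.00416667° lat → SW at lon -2.18333°, lat -72.9125°.
latitude 72.91250° S, longitude 2.18333° W.

72.91250° S, 2.18333° W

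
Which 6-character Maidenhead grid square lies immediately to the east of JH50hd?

Longitude subsquare h = 7; +1 → 8 = i.
The latitude characters are unchanged.

JH50id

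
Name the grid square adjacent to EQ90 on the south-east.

FP09

Longitude square 9; +1 → 10, wraps to 0, carry into field.
Longitude field E = 4; +1 → 5 = F.
Latitude square 0; −1 → -1, wraps to 9, carry into field.
Latitude field Q = 16; −1 → 15 = P.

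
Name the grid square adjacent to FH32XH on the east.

FH42ah

Longitude subsquare x = 23; +1 → 24, wraps to 0 = a, carry into square.
Longitude square 3; +1 → 4.
The latitude characters are unchanged.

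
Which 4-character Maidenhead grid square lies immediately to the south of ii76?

II75

Latitude square 6; −1 → 5.
The longitude characters are unchanged.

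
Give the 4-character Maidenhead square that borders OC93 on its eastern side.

PC03

Longitude square 9; +1 → 10, wraps to 0, carry into field.
Longitude field O = 14; +1 → 15 = P.
The latitude characters are unchanged.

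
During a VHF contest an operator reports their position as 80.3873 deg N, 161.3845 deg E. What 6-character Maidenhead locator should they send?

Offset from 180°W / 90°S: lon 341.3845°, lat 170.3873°.
Field: 341.3845/20 → 17 → R, 170.3873/10 → 17 → R; chars RR.
Square: 1.3845/2 → 0, 0.3873/1 → 0; chars 00.
Subsquare: 1.3845/0.0833333 → 16 → q, 0.3873/0.0416667 → 9 → j; chars qj.

RR00qj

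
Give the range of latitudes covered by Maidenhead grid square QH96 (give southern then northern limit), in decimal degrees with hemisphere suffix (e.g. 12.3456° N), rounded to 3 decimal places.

14.000° S, 13.000° S

Field Q=16, H=7: +16·20° lon, +7·10° lat → SW at lon 140°, lat -20°.
Square 9, 6: +9·2° lon, +6·1° lat → SW at lon 158°, lat -14°.
Cell spans 2° lon × 1° lat.
south 14.000° S, north 13.000° S.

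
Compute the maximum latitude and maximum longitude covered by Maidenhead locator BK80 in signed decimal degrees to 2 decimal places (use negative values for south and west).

11.00, -142.00

Field B=1, K=10: +1·20° lon, +10·10° lat → SW at lon -160°, lat 10°.
Square 8, 0: +8·2° lon, +0·1° lat → SW at lon -144°, lat 10°.
Cell spans 2° lon × 1° lat. NE corner is SW corner plus one full cell.
latitude 11.00, longitude -142.00.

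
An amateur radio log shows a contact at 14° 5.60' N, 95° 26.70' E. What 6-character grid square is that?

NK74rc

Offset from 180°W / 90°S: lon 275.4450°, lat 104.0933°.
Field (20°×10°, letters A–R): lon ⌊275.4450/20⌋ = 13 → N; lat ⌊104.0933/10⌋ = 10 → K.
Square (2°×1°, digits 0–9): lon ⌊15.4450/2⌋ = 7; lat ⌊4.0933/1⌋ = 4.
Subsquare (5′×2.5′, letters a–x): lon ⌊1.4450/0.0833333⌋ = 17 → r; lat ⌊0.0933/0.0416667⌋ = 2 → c.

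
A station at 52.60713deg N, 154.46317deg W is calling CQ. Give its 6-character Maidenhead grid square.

BO22so

Add 180° to longitude and 90° to latitude: 25.5368, 142.6071.
Field: lon ⌊25.5368/20⌋ = 1 → B; lat ⌊142.6071/10⌋ = 14 → O.
Square: lon ⌊5.5368/2⌋ = 2; lat ⌊2.6071/1⌋ = 2.
Subsquare: lon ⌊1.5368/0.0833333⌋ = 18 → s; lat ⌊0.6071/0.0416667⌋ = 14 → o.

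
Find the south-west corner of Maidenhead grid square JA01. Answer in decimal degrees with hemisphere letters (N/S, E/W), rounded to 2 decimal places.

Field J=9, A=0: +9·20° lon, +0·10° lat → SW at lon 0°, lat -90°.
Square 0, 1: +0·2° lon, +1·1° lat → SW at lon 0°, lat -89°.
latitude 89.00° S, longitude 0.00° E.

89.00° S, 0.00° E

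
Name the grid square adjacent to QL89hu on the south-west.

Longitude subsquare h = 7; −1 → 6 = g.
Latitude subsquare u = 20; −1 → 19 = t.

QL89gt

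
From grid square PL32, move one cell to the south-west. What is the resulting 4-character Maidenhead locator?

Longitude square 3; −1 → 2.
Latitude square 2; −1 → 1.

PL21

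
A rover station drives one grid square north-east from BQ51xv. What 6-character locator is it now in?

BQ61aw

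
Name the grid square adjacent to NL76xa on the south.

NL75xx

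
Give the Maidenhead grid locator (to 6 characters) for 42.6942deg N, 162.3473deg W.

Shift to the Maidenhead origin (180°W, 90°S): lon 17.6527, lat 132.6942.
Field: 17.6527/20 → 0 → A, 132.6942/10 → 13 → N; chars AN.
Square: 17.6527/2 → 8, 2.6942/1 → 2; chars 82.
Subsquare: 1.6527/0.0833333 → 19 → t, 0.6942/0.0416667 → 16 → q; chars tq.

AN82tq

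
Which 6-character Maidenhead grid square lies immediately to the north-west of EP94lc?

Longitude subsquare l = 11; −1 → 10 = k.
Latitude subsquare c = 2; +1 → 3 = d.

EP94kd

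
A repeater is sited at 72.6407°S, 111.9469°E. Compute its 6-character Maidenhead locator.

OB57xi

Add 180° to longitude and 90° to latitude: 291.9469, 17.3593.
Field: lon ⌊291.9469/20⌋ = 14 → O; lat ⌊17.3593/10⌋ = 1 → B.
Square: lon ⌊11.9469/2⌋ = 5; lat ⌊7.3593/1⌋ = 7.
Subsquare: lon ⌊1.9469/0.0833333⌋ = 23 → x; lat ⌊0.3593/0.0416667⌋ = 8 → i.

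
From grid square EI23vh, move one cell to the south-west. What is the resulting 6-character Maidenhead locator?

EI23ug

Longitude subsquare v = 21; −1 → 20 = u.
Latitude subsquare h = 7; −1 → 6 = g.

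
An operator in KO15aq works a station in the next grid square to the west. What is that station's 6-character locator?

Longitude subsquare a = 0; −1 → -1, wraps to 23 = x, carry into square.
Longitude square 1; −1 → 0.
The latitude characters are unchanged.

KO05xq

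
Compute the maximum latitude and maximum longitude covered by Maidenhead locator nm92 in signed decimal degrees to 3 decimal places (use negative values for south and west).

33.000, 100.000

Field N=13, M=12: +13·20° lon, +12·10° lat → SW at lon 80°, lat 30°.
Square 9, 2: +9·2° lon, +2·1° lat → SW at lon 98°, lat 32°.
Cell spans 2° lon × 1° lat. NE corner is SW corner plus one full cell.
latitude 33.000, longitude 100.000.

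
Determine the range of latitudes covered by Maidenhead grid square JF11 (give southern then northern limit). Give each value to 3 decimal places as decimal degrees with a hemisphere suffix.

Field J=9, F=5: +9·20° lon, +5·10° lat → SW at lon 0°, lat -40°.
Square 1, 1: +1·2° lon, +1·1° lat → SW at lon 2°, lat -39°.
Cell spans 2° lon × 1° lat.
south 39.000° S, north 38.000° S.

39.000° S, 38.000° S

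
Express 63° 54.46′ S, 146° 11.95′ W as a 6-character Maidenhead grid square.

BC66vc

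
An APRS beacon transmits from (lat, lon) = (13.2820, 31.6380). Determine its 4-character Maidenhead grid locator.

KK53

Add 180° to longitude and 90° to latitude: 211.64, 103.28.
Field: lon ⌊211.64/20⌋ = 10 → K; lat ⌊103.28/10⌋ = 10 → K.
Square: lon ⌊11.64/2⌋ = 5; lat ⌊3.28/1⌋ = 3.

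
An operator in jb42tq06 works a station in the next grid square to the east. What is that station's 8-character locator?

JB42tq16

Longitude extended square 0; +1 → 1.
The latitude characters are unchanged.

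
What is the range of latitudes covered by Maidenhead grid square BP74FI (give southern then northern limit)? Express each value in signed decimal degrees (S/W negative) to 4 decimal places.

64.3333, 64.3750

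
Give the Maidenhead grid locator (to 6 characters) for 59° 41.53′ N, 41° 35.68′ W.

GO99eq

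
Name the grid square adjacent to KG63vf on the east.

Longitude subsquare v = 21; +1 → 22 = w.
The latitude characters are unchanged.

KG63wf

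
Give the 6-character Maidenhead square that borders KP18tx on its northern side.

Latitude subsquare x = 23; +1 → 24, wraps to 0 = a, carry into square.
Latitude square 8; +1 → 9.
The longitude characters are unchanged.

KP19ta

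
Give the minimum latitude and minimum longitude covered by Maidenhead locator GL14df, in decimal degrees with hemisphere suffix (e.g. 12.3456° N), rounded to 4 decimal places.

24.2083° N, 57.7500° W

Field G=6, L=11: +6·20° lon, +11·10° lat → SW at lon -60°, lat 20°.
Square 1, 4: +1·2° lon, +4·1° lat → SW at lon -58°, lat 24°.
Subsquare d=3, f=5: +3·0.0833333° lon, +5·0.0416667° lat → SW at lon -57.75°, lat 24.2083°.
latitude 24.2083° N, longitude 57.7500° W.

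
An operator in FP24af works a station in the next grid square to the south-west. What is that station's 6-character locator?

FP14xe

Longitude subsquare a = 0; −1 → -1, wraps to 23 = x, carry into square.
Longitude square 2; −1 → 1.
Latitude subsquare f = 5; −1 → 4 = e.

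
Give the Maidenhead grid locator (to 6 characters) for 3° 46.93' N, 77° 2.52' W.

Offset from 180°W / 90°S: lon 102.9580°, lat 93.7822°.
Field (20°×10°, letters A–R): lon ⌊102.9580/20⌋ = 5 → F; lat ⌊93.7822/10⌋ = 9 → J.
Square (2°×1°, digits 0–9): lon ⌊2.9580/2⌋ = 1; lat ⌊3.7822/1⌋ = 3.
Subsquare (5′×2.5′, letters a–x): lon ⌊0.9580/0.0833333⌋ = 11 → l; lat ⌊0.7822/0.0416667⌋ = 18 → s.

FJ13ls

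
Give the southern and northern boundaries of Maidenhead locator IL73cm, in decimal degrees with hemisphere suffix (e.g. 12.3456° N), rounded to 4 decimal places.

23.5000° N, 23.5417° N

Field I=8, L=11: +8·20° lon, +11·10° lat → SW at lon -20°, lat 20°.
Square 7, 3: +7·2° lon, +3·1° lat → SW at lon -6°, lat 23°.
Subsquare c=2, m=12: +2·0.0833333° lon, +12·0.0416667° lat → SW at lon -5.83333°, lat 23.5°.
Cell spans 0.0833333° lon × 0.0416667° lat.
south 23.5000° N, north 23.5417° N.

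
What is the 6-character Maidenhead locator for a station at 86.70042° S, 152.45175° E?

Add 180° to longitude and 90° to latitude: 332.4518, 3.2996.
Field (20°×10°, letters A–R): 332.4518/20 → 16 → Q, 3.2996/10 → 0 → A; chars QA.
Square (2°×1°, digits 0–9): 12.4518/2 → 6, 3.2996/1 → 3; chars 63.
Subsquare (5′×2.5′, letters a–x): 0.4518/0.0833333 → 5 → f, 0.2996/0.0416667 → 7 → h; chars fh.

QA63fh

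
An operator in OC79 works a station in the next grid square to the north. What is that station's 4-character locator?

OD70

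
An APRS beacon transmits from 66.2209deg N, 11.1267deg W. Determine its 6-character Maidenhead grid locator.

IP46kf

Shift to the Maidenhead origin (180°W, 90°S): lon 168.8733, lat 156.2209.
Field: lon ⌊168.8733/20⌋ = 8 → I; lat ⌊156.2209/10⌋ = 15 → P.
Square: lon ⌊8.8733/2⌋ = 4; lat ⌊6.2209/1⌋ = 6.
Subsquare: lon ⌊0.8733/0.0833333⌋ = 10 → k; lat ⌊0.2209/0.0416667⌋ = 5 → f.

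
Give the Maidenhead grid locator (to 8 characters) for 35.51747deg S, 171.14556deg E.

Shift to the Maidenhead origin (180°W, 90°S): lon 351.14556, lat 54.48253.
Field: lon ⌊351.14556/20⌋ = 17 → R; lat ⌊54.48253/10⌋ = 5 → F.
Square: lon ⌊11.14556/2⌋ = 5; lat ⌊4.48253/1⌋ = 4.
Subsquare: lon ⌊1.14556/0.0833333⌋ = 13 → n; lat ⌊0.48253/0.0416667⌋ = 11 → l.
Extended square: lon ⌊0.06223/0.00833333⌋ = 7; lat ⌊0.02420/0.00416667⌋ = 5.

RF54nl75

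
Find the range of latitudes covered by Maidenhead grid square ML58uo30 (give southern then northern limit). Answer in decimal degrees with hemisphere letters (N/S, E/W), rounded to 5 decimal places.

Field M=12, L=11: +12·20° lon, +11·10° lat → SW at lon 60°, lat 20°.
Square 5, 8: +5·2° lon, +8·1° lat → SW at lon 70°, lat 28°.
Subsquare u=20, o=14: +20·0.0833333° lon, +14·0.0416667° lat → SW at lon 71.6667°, lat 28.5833°.
Extended square 3, 0: +3·0.00833333° lon, +0·0.00416667° lat → SW at lon 71.6917°, lat 28.5833°.
Cell spans 0.00833333° lon × 0.00416667° lat.
south 28.58333° N, north 28.58750° N.

28.58333° N, 28.58750° N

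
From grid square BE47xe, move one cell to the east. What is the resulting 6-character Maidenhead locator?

Longitude subsquare x = 23; +1 → 24, wraps to 0 = a, carry into square.
Longitude square 4; +1 → 5.
The latitude characters are unchanged.

BE57ae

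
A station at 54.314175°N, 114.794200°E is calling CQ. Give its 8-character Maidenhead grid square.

Add 180° to longitude and 90° to latitude: 294.79420, 144.31418.
Field (20°×10°, letters A–R): 294.79420/20 → 14 → O, 144.31418/10 → 14 → O; chars OO.
Square (2°×1°, digits 0–9): 14.79420/2 → 7, 4.31418/1 → 4; chars 74.
Subsquare (5′×2.5′, letters a–x): 0.79420/0.0833333 → 9 → j, 0.31418/0.0416667 → 7 → h; chars jh.
Extended square (30″×15″, digits 0–9): 0.04420/0.00833333 → 5, 0.02251/0.00416667 → 5; chars 55.

OO74jh55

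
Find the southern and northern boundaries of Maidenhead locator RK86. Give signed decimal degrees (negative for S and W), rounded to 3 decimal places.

Field R=17, K=10: +17·20° lon, +10·10° lat → SW at lon 160°, lat 10°.
Square 8, 6: +8·2° lon, +6·1° lat → SW at lon 176°, lat 16°.
Cell spans 2° lon × 1° lat.
south 16.000, north 17.000.

16.000, 17.000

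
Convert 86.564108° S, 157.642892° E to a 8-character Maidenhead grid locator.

QA83tk74

Shift to the Maidenhead origin (180°W, 90°S): lon 337.64289, lat 3.43589.
Field: lon ⌊337.64289/20⌋ = 16 → Q; lat ⌊3.43589/10⌋ = 0 → A.
Square: lon ⌊17.64289/2⌋ = 8; lat ⌊3.43589/1⌋ = 3.
Subsquare: lon ⌊1.64289/0.0833333⌋ = 19 → t; lat ⌊0.43589/0.0416667⌋ = 10 → k.
Extended square: lon ⌊0.05956/0.00833333⌋ = 7; lat ⌊0.01923/0.00416667⌋ = 4.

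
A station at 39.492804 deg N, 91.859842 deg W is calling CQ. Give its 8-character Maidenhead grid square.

EM49bl68

Shift to the Maidenhead origin (180°W, 90°S): lon 88.14016, lat 129.49280.
Field: 88.14016/20 → 4 → E, 129.49280/10 → 12 → M; chars EM.
Square: 8.14016/2 → 4, 9.49280/1 → 9; chars 49.
Subsquare: 0.14016/0.0833333 → 1 → b, 0.49280/0.0416667 → 11 → l; chars bl.
Extended square: 0.05682/0.00833333 → 6, 0.03447/0.00416667 → 8; chars 68.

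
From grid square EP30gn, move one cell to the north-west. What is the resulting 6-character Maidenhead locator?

Longitude subsquare g = 6; −1 → 5 = f.
Latitude subsquare n = 13; +1 → 14 = o.

EP30fo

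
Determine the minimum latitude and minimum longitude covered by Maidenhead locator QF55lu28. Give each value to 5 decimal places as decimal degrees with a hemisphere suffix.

34.13333° S, 150.93333° E

Field Q=16, F=5: +16·20° lon, +5·10° lat → SW at lon 140°, lat -40°.
Square 5, 5: +5·2° lon, +5·1° lat → SW at lon 150°, lat -35°.
Subsquare l=11, u=20: +11·0.0833333° lon, +20·0.0416667° lat → SW at lon 150.917°, lat -34.1667°.
Extended square 2, 8: +2·0.00833333° lon, +8·0.00416667° lat → SW at lon 150.933°, lat -34.1333°.
latitude 34.13333° S, longitude 150.93333° E.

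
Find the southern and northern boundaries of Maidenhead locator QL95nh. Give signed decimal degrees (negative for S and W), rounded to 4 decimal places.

25.2917, 25.3333

Field Q=16, L=11: +16·20° lon, +11·10° lat → SW at lon 140°, lat 20°.
Square 9, 5: +9·2° lon, +5·1° lat → SW at lon 158°, lat 25°.
Subsquare n=13, h=7: +13·0.0833333° lon, +7·0.0416667° lat → SW at lon 159.083°, lat 25.2917°.
Cell spans 0.0833333° lon × 0.0416667° lat.
south 25.2917, north 25.3333.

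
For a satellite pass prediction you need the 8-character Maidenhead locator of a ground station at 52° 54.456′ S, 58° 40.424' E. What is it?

LD97ic02

Offset from 180°W / 90°S: lon 238.67373°, lat 37.09240°.
Field: 238.67373/20 → 11 → L, 37.09240/10 → 3 → D; chars LD.
Square: 18.67373/2 → 9, 7.09240/1 → 7; chars 97.
Subsquare: 0.67373/0.0833333 → 8 → i, 0.09240/0.0416667 → 2 → c; chars ic.
Extended square: 0.00707/0.00833333 → 0, 0.00907/0.00416667 → 2; chars 02.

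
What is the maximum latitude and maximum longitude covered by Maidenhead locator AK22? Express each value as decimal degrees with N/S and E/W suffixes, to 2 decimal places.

13.00° N, 174.00° W

Field A=0, K=10: +0·20° lon, +10·10° lat → SW at lon -180°, lat 10°.
Square 2, 2: +2·2° lon, +2·1° lat → SW at lon -176°, lat 12°.
Cell spans 2° lon × 1° lat. NE corner is SW corner plus one full cell.
latitude 13.00° N, longitude 174.00° W.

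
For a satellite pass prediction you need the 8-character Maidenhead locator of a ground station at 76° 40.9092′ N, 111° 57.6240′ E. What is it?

OQ56xq53

Offset from 180°W / 90°S: lon 291.96040°, lat 166.68182°.
Field: lon ⌊291.96040/20⌋ = 14 → O; lat ⌊166.68182/10⌋ = 16 → Q.
Square: lon ⌊11.96040/2⌋ = 5; lat ⌊6.68182/1⌋ = 6.
Subsquare: lon ⌊1.96040/0.0833333⌋ = 23 → x; lat ⌊0.68182/0.0416667⌋ = 16 → q.
Extended square: lon ⌊0.04373/0.00833333⌋ = 5; lat ⌊0.01515/0.00416667⌋ = 3.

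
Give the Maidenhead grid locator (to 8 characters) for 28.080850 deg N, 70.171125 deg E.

Shift to the Maidenhead origin (180°W, 90°S): lon 250.17113, lat 118.08085.
Field: 250.17113/20 → 12 → M, 118.08085/10 → 11 → L; chars ML.
Square: 10.17113/2 → 5, 8.08085/1 → 8; chars 58.
Subsquare: 0.17113/0.0833333 → 2 → c, 0.08085/0.0416667 → 1 → b; chars cb.
Extended square: 0.00446/0.00833333 → 0, 0.03918/0.00416667 → 9; chars 09.

ML58cb09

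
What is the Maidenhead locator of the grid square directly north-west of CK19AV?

Longitude subsquare a = 0; −1 → -1, wraps to 23 = x, carry into square.
Longitude square 1; −1 → 0.
Latitude subsquare v = 21; +1 → 22 = w.

CK09xw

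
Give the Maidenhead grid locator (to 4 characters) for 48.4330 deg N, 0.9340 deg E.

JN08

Offset from 180°W / 90°S: lon 180.93°, lat 138.43°.
Field: 180.93/20 → 9 → J, 138.43/10 → 13 → N; chars JN.
Square: 0.93/2 → 0, 8.43/1 → 8; chars 08.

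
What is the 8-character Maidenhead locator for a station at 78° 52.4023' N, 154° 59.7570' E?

QQ78lu99

Shift to the Maidenhead origin (180°W, 90°S): lon 334.99595, lat 168.87337.
Field (20°×10°, letters A–R): lon ⌊334.99595/20⌋ = 16 → Q; lat ⌊168.87337/10⌋ = 16 → Q.
Square (2°×1°, digits 0–9): lon ⌊14.99595/2⌋ = 7; lat ⌊8.87337/1⌋ = 8.
Subsquare (5′×2.5′, letters a–x): lon ⌊0.99595/0.0833333⌋ = 11 → l; lat ⌊0.87337/0.0416667⌋ = 20 → u.
Extended square (30″×15″, digits 0–9): lon ⌊0.07928/0.00833333⌋ = 9; lat ⌊0.04004/0.00416667⌋ = 9.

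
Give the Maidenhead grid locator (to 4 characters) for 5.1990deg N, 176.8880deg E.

RJ85

Offset from 180°W / 90°S: lon 356.89°, lat 95.20°.
Field (20°×10°, letters A–R): lon ⌊356.89/20⌋ = 17 → R; lat ⌊95.20/10⌋ = 9 → J.
Square (2°×1°, digits 0–9): lon ⌊16.89/2⌋ = 8; lat ⌊5.20/1⌋ = 5.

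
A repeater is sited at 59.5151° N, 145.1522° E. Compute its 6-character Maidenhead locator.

Offset from 180°W / 90°S: lon 325.1522°, lat 149.5151°.
Field (20°×10°, letters A–R): 325.1522/20 → 16 → Q, 149.5151/10 → 14 → O; chars QO.
Square (2°×1°, digits 0–9): 5.1522/2 → 2, 9.5151/1 → 9; chars 29.
Subsquare (5′×2.5′, letters a–x): 1.1522/0.0833333 → 13 → n, 0.5151/0.0416667 → 12 → m; chars nm.

QO29nm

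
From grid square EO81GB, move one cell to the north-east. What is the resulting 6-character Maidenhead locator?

Longitude subsquare g = 6; +1 → 7 = h.
Latitude subsquare b = 1; +1 → 2 = c.

EO81hc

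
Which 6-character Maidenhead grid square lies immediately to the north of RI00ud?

Latitude subsquare d = 3; +1 → 4 = e.
The longitude characters are unchanged.

RI00ue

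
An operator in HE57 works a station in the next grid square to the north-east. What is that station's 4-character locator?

HE68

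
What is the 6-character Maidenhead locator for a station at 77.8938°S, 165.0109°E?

Shift to the Maidenhead origin (180°W, 90°S): lon 345.0109, lat 12.1062.
Field: lon ⌊345.0109/20⌋ = 17 → R; lat ⌊12.1062/10⌋ = 1 → B.
Square: lon ⌊5.0109/2⌋ = 2; lat ⌊2.1062/1⌋ = 2.
Subsquare: lon ⌊1.0109/0.0833333⌋ = 12 → m; lat ⌊0.1062/0.0416667⌋ = 2 → c.

RB22mc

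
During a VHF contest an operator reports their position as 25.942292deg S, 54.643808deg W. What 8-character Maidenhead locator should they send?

GG24qb23

Offset from 180°W / 90°S: lon 125.35619°, lat 64.05771°.
Field: 125.35619/20 → 6 → G, 64.05771/10 → 6 → G; chars GG.
Square: 5.35619/2 → 2, 4.05771/1 → 4; chars 24.
Subsquare: 1.35619/0.0833333 → 16 → q, 0.05771/0.0416667 → 1 → b; chars qb.
Extended square: 0.02286/0.00833333 → 2, 0.01604/0.00416667 → 3; chars 23.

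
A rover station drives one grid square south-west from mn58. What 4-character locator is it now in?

MN47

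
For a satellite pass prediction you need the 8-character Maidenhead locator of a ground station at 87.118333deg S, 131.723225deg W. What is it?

Add 180° to longitude and 90° to latitude: 48.27677, 2.88167.
Field: 48.27677/20 → 2 → C, 2.88167/10 → 0 → A; chars CA.
Square: 8.27677/2 → 4, 2.88167/1 → 2; chars 42.
Subsquare: 0.27677/0.0833333 → 3 → d, 0.88167/0.0416667 → 21 → v; chars dv.
Extended square: 0.02677/0.00833333 → 3, 0.00667/0.00416667 → 1; chars 31.

CA42dv31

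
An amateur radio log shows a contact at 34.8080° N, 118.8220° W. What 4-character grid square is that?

DM04

Offset from 180°W / 90°S: lon 61.18°, lat 124.81°.
Field: 61.18/20 → 3 → D, 124.81/10 → 12 → M; chars DM.
Square: 1.18/2 → 0, 4.81/1 → 4; chars 04.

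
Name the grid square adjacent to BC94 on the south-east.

CC03

Longitude square 9; +1 → 10, wraps to 0, carry into field.
Longitude field B = 1; +1 → 2 = C.
Latitude square 4; −1 → 3.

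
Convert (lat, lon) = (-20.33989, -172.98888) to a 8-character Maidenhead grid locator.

Offset from 180°W / 90°S: lon 7.01112°, lat 69.66011°.
Field (20°×10°, letters A–R): 7.01112/20 → 0 → A, 69.66011/10 → 6 → G; chars AG.
Square (2°×1°, digits 0–9): 7.01112/2 → 3, 9.66011/1 → 9; chars 39.
Subsquare (5′×2.5′, letters a–x): 1.01112/0.0833333 → 12 → m, 0.66011/0.0416667 → 15 → p; chars mp.
Extended square (30″×15″, digits 0–9): 0.01112/0.00833333 → 1, 0.03511/0.00416667 → 8; chars 18.

AG39mp18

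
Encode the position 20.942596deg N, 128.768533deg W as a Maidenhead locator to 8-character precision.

CL50ow76

Add 180° to longitude and 90° to latitude: 51.23147, 110.94260.
Field: 51.23147/20 → 2 → C, 110.94260/10 → 11 → L; chars CL.
Square: 11.23147/2 → 5, 0.94260/1 → 0; chars 50.
Subsquare: 1.23147/0.0833333 → 14 → o, 0.94260/0.0416667 → 22 → w; chars ow.
Extended square: 0.06480/0.00833333 → 7, 0.02593/0.00416667 → 6; chars 76.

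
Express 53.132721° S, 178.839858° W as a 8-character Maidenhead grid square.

Add 180° to longitude and 90° to latitude: 1.16014, 36.86728.
Field: lon ⌊1.16014/20⌋ = 0 → A; lat ⌊36.86728/10⌋ = 3 → D.
Square: lon ⌊1.16014/2⌋ = 0; lat ⌊6.86728/1⌋ = 6.
Subsquare: lon ⌊1.16014/0.0833333⌋ = 13 → n; lat ⌊0.86728/0.0416667⌋ = 20 → u.
Extended square: lon ⌊0.07681/0.00833333⌋ = 9; lat ⌊0.03395/0.00416667⌋ = 8.

AD06nu98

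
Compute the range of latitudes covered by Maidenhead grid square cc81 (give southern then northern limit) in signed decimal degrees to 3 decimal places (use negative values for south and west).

-69.000, -68.000

Field C=2, C=2: +2·20° lon, +2·10° lat → SW at lon -140°, lat -70°.
Square 8, 1: +8·2° lon, +1·1° lat → SW at lon -124°, lat -69°.
Cell spans 2° lon × 1° lat.
south -69.000, north -68.000.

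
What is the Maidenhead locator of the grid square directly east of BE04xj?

BE14aj

Longitude subsquare x = 23; +1 → 24, wraps to 0 = a, carry into square.
Longitude square 0; +1 → 1.
The latitude characters are unchanged.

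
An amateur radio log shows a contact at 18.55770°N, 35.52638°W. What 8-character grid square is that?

Shift to the Maidenhead origin (180°W, 90°S): lon 144.47362, lat 108.55770.
Field: 144.47362/20 → 7 → H, 108.55770/10 → 10 → K; chars HK.
Square: 4.47362/2 → 2, 8.55770/1 → 8; chars 28.
Subsquare: 0.47362/0.0833333 → 5 → f, 0.55770/0.0416667 → 13 → n; chars fn.
Extended square: 0.05695/0.00833333 → 6, 0.01603/0.00416667 → 3; chars 63.

HK28fn63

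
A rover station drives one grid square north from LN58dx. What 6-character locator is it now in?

LN59da

Latitude subsquare x = 23; +1 → 24, wraps to 0 = a, carry into square.
Latitude square 8; +1 → 9.
The longitude characters are unchanged.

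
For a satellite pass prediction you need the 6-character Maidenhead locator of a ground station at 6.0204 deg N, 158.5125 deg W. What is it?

BJ06ra

Shift to the Maidenhead origin (180°W, 90°S): lon 21.4875, lat 96.0204.
Field: 21.4875/20 → 1 → B, 96.0204/10 → 9 → J; chars BJ.
Square: 1.4875/2 → 0, 6.0204/1 → 6; chars 06.
Subsquare: 1.4875/0.0833333 → 17 → r, 0.0204/0.0416667 → 0 → a; chars ra.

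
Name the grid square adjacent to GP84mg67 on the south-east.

Longitude extended square 6; +1 → 7.
Latitude extended square 7; −1 → 6.

GP84mg76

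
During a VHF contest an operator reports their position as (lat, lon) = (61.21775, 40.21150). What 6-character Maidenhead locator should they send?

LP01cf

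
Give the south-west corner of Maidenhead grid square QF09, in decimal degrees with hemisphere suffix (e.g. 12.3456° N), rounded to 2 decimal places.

Field Q=16, F=5: +16·20° lon, +5·10° lat → SW at lon 140°, lat -40°.
Square 0, 9: +0·2° lon, +9·1° lat → SW at lon 140°, lat -31°.
latitude 31.00° S, longitude 140.00° E.

31.00° S, 140.00° E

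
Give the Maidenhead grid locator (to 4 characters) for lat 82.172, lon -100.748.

DR92

Offset from 180°W / 90°S: lon 79.25°, lat 172.17°.
Field: 79.25/20 → 3 → D, 172.17/10 → 17 → R; chars DR.
Square: 19.25/2 → 9, 2.17/1 → 2; chars 92.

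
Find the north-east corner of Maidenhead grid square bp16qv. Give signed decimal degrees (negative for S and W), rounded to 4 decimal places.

66.9167, -156.5833

Field B=1, P=15: +1·20° lon, +15·10° lat → SW at lon -160°, lat 60°.
Square 1, 6: +1·2° lon, +6·1° lat → SW at lon -158°, lat 66°.
Subsquare q=16, v=21: +16·0.0833333° lon, +21·0.0416667° lat → SW at lon -156.667°, lat 66.875°.
Cell spans 0.0833333° lon × 0.0416667° lat. NE corner is SW corner plus one full cell.
latitude 66.9167, longitude -156.5833.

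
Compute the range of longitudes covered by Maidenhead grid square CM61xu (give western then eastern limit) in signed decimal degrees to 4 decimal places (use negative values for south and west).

-126.0833, -126.0000

Field C=2, M=12: +2·20° lon, +12·10° lat → SW at lon -140°, lat 30°.
Square 6, 1: +6·2° lon, +1·1° lat → SW at lon -128°, lat 31°.
Subsquare x=23, u=20: +23·0.0833333° lon, +20·0.0416667° lat → SW at lon -126.083°, lat 31.8333°.
Cell spans 0.0833333° lon × 0.0416667° lat.
west -126.0833, east -126.0000.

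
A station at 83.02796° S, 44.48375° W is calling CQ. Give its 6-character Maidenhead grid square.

Offset from 180°W / 90°S: lon 135.5163°, lat 6.9720°.
Field: lon ⌊135.5163/20⌋ = 6 → G; lat ⌊6.9720/10⌋ = 0 → A.
Square: lon ⌊15.5163/2⌋ = 7; lat ⌊6.9720/1⌋ = 6.
Subsquare: lon ⌊1.5163/0.0833333⌋ = 18 → s; lat ⌊0.9720/0.0416667⌋ = 23 → x.

GA76sx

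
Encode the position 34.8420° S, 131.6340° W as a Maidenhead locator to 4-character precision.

Add 180° to longitude and 90° to latitude: 48.37, 55.16.
Field: lon ⌊48.37/20⌋ = 2 → C; lat ⌊55.16/10⌋ = 5 → F.
Square: lon ⌊8.37/2⌋ = 4; lat ⌊5.16/1⌋ = 5.

CF45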